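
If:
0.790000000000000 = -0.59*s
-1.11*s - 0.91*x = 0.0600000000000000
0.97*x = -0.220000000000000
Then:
No Solution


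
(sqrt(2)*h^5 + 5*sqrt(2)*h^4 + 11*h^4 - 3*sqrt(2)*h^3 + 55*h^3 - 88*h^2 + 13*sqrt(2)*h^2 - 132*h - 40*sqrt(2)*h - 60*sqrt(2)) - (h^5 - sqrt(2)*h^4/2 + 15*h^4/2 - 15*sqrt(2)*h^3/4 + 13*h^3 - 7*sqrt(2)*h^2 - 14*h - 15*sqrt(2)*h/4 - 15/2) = -h^5 + sqrt(2)*h^5 + 7*h^4/2 + 11*sqrt(2)*h^4/2 + 3*sqrt(2)*h^3/4 + 42*h^3 - 88*h^2 + 20*sqrt(2)*h^2 - 118*h - 145*sqrt(2)*h/4 - 60*sqrt(2) + 15/2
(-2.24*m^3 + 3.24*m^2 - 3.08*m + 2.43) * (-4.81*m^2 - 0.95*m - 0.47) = 10.7744*m^5 - 13.4564*m^4 + 12.7896*m^3 - 10.2851*m^2 - 0.8609*m - 1.1421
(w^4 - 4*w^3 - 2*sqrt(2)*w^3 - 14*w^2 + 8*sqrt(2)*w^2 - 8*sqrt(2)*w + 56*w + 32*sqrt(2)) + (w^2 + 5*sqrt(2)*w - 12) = w^4 - 4*w^3 - 2*sqrt(2)*w^3 - 13*w^2 + 8*sqrt(2)*w^2 - 3*sqrt(2)*w + 56*w - 12 + 32*sqrt(2)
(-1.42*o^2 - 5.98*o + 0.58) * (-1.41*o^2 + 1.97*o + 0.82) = 2.0022*o^4 + 5.6344*o^3 - 13.7628*o^2 - 3.761*o + 0.4756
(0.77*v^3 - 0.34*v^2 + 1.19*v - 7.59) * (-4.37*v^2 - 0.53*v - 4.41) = -3.3649*v^5 + 1.0777*v^4 - 8.4158*v^3 + 34.037*v^2 - 1.2252*v + 33.4719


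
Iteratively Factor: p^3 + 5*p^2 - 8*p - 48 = (p + 4)*(p^2 + p - 12) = (p - 3)*(p + 4)*(p + 4)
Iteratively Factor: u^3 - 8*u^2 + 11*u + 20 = (u + 1)*(u^2 - 9*u + 20) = (u - 5)*(u + 1)*(u - 4)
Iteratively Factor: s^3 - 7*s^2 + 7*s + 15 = (s - 3)*(s^2 - 4*s - 5) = (s - 5)*(s - 3)*(s + 1)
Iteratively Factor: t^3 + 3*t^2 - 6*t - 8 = (t + 1)*(t^2 + 2*t - 8) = (t + 1)*(t + 4)*(t - 2)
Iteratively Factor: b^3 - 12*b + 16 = (b - 2)*(b^2 + 2*b - 8) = (b - 2)^2*(b + 4)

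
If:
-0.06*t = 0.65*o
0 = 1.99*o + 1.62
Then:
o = -0.81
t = 8.82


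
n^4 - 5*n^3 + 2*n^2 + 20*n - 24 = (n - 3)*(n - 2)^2*(n + 2)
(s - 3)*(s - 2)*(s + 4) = s^3 - s^2 - 14*s + 24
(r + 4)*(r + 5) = r^2 + 9*r + 20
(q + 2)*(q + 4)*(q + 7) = q^3 + 13*q^2 + 50*q + 56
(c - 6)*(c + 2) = c^2 - 4*c - 12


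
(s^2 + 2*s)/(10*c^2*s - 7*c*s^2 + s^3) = (s + 2)/(10*c^2 - 7*c*s + s^2)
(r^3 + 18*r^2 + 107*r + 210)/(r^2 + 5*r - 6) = (r^2 + 12*r + 35)/(r - 1)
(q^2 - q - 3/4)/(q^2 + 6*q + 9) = (q^2 - q - 3/4)/(q^2 + 6*q + 9)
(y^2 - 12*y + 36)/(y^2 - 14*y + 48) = (y - 6)/(y - 8)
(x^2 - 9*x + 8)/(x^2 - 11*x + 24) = (x - 1)/(x - 3)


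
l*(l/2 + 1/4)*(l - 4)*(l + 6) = l^4/2 + 5*l^3/4 - 23*l^2/2 - 6*l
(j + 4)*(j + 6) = j^2 + 10*j + 24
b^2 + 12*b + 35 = (b + 5)*(b + 7)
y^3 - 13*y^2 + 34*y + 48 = (y - 8)*(y - 6)*(y + 1)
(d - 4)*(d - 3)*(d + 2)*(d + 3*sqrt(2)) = d^4 - 5*d^3 + 3*sqrt(2)*d^3 - 15*sqrt(2)*d^2 - 2*d^2 - 6*sqrt(2)*d + 24*d + 72*sqrt(2)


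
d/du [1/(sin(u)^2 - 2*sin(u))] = 2*(1 - sin(u))*cos(u)/((sin(u) - 2)^2*sin(u)^2)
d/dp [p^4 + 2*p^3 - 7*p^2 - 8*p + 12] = 4*p^3 + 6*p^2 - 14*p - 8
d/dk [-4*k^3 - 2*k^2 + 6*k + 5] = -12*k^2 - 4*k + 6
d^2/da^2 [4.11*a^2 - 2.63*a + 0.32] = 8.22000000000000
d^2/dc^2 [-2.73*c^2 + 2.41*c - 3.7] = -5.46000000000000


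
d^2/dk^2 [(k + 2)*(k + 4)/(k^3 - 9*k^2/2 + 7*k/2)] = 4*(4*k^6 + 72*k^5 - 174*k^4 - 687*k^3 + 2280*k^2 - 1512*k + 392)/(k^3*(8*k^6 - 108*k^5 + 570*k^4 - 1485*k^3 + 1995*k^2 - 1323*k + 343))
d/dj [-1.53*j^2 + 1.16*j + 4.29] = 1.16 - 3.06*j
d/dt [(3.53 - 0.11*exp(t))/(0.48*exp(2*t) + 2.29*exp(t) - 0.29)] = (0.0528*exp(2*t) - 3.3888*exp(t) - 8.0518)*exp(t)/(0.2304*exp(4*t) + 2.1984*exp(3*t) + 4.9657*exp(2*t) - 1.3282*exp(t) + 0.0841)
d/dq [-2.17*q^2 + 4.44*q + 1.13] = 4.44 - 4.34*q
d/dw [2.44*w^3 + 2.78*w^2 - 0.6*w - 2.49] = 7.32*w^2 + 5.56*w - 0.6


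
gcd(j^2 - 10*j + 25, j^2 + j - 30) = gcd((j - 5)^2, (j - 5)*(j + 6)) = j - 5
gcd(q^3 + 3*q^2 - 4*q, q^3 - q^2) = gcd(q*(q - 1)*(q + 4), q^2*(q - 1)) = q^2 - q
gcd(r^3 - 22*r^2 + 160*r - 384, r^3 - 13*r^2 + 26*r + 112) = r - 8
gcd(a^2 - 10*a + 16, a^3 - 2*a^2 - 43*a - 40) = a - 8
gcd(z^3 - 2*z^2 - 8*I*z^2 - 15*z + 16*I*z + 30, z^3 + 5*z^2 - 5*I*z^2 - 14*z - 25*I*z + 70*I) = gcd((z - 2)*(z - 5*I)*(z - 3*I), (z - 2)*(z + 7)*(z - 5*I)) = z^2 + z*(-2 - 5*I) + 10*I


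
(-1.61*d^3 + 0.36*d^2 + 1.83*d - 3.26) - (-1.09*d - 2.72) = -1.61*d^3 + 0.36*d^2 + 2.92*d - 0.54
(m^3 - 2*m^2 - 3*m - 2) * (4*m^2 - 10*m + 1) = 4*m^5 - 18*m^4 + 9*m^3 + 20*m^2 + 17*m - 2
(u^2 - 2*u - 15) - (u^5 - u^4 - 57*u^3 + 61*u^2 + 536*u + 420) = -u^5 + u^4 + 57*u^3 - 60*u^2 - 538*u - 435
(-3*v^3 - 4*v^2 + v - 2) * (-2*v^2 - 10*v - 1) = 6*v^5 + 38*v^4 + 41*v^3 - 2*v^2 + 19*v + 2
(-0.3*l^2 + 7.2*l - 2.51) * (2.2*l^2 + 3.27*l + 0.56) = -0.66*l^4 + 14.859*l^3 + 17.854*l^2 - 4.1757*l - 1.4056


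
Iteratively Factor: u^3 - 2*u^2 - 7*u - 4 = (u + 1)*(u^2 - 3*u - 4) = (u - 4)*(u + 1)*(u + 1)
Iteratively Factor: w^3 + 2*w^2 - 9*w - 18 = (w + 2)*(w^2 - 9) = (w + 2)*(w + 3)*(w - 3)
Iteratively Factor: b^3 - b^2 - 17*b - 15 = (b + 1)*(b^2 - 2*b - 15) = (b - 5)*(b + 1)*(b + 3)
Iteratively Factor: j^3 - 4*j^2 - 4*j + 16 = (j - 2)*(j^2 - 2*j - 8) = (j - 2)*(j + 2)*(j - 4)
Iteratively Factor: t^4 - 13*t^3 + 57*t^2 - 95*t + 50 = (t - 1)*(t^3 - 12*t^2 + 45*t - 50) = (t - 2)*(t - 1)*(t^2 - 10*t + 25) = (t - 5)*(t - 2)*(t - 1)*(t - 5)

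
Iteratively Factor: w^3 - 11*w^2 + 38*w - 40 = (w - 2)*(w^2 - 9*w + 20) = (w - 5)*(w - 2)*(w - 4)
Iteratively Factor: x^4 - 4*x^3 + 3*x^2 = (x)*(x^3 - 4*x^2 + 3*x) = x^2*(x^2 - 4*x + 3) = x^2*(x - 1)*(x - 3)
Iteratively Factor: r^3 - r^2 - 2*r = (r - 2)*(r^2 + r) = (r - 2)*(r + 1)*(r)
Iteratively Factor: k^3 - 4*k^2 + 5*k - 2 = (k - 1)*(k^2 - 3*k + 2) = (k - 2)*(k - 1)*(k - 1)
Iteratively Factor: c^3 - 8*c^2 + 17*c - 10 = (c - 1)*(c^2 - 7*c + 10) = (c - 5)*(c - 1)*(c - 2)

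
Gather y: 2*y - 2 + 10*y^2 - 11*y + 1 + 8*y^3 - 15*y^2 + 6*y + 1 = 8*y^3 - 5*y^2 - 3*y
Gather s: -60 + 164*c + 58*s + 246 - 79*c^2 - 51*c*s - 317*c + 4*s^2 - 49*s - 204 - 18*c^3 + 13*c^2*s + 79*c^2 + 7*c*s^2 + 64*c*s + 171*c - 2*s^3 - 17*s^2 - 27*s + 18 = -18*c^3 + 18*c - 2*s^3 + s^2*(7*c - 13) + s*(13*c^2 + 13*c - 18)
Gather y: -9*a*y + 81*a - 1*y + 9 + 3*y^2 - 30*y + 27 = 81*a + 3*y^2 + y*(-9*a - 31) + 36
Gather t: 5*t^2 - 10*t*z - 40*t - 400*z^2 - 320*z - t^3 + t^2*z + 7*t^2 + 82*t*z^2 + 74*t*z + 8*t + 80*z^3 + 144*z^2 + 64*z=-t^3 + t^2*(z + 12) + t*(82*z^2 + 64*z - 32) + 80*z^3 - 256*z^2 - 256*z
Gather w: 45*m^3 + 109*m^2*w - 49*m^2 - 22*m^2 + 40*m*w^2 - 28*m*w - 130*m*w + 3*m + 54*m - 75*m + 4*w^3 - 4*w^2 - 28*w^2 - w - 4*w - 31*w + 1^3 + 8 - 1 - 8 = 45*m^3 - 71*m^2 - 18*m + 4*w^3 + w^2*(40*m - 32) + w*(109*m^2 - 158*m - 36)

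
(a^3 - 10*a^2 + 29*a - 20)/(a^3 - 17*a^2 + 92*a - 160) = (a - 1)/(a - 8)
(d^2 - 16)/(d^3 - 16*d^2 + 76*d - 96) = (d^2 - 16)/(d^3 - 16*d^2 + 76*d - 96)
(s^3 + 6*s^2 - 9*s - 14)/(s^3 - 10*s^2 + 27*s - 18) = (s^3 + 6*s^2 - 9*s - 14)/(s^3 - 10*s^2 + 27*s - 18)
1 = 1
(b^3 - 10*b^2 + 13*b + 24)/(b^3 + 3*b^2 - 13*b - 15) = (b - 8)/(b + 5)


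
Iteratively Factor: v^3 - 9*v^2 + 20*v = (v - 4)*(v^2 - 5*v) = v*(v - 4)*(v - 5)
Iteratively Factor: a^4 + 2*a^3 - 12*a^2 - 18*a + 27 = (a + 3)*(a^3 - a^2 - 9*a + 9) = (a - 1)*(a + 3)*(a^2 - 9) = (a - 3)*(a - 1)*(a + 3)*(a + 3)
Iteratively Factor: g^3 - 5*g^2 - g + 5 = (g + 1)*(g^2 - 6*g + 5) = (g - 5)*(g + 1)*(g - 1)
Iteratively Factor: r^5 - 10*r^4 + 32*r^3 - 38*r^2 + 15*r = (r - 1)*(r^4 - 9*r^3 + 23*r^2 - 15*r) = (r - 3)*(r - 1)*(r^3 - 6*r^2 + 5*r) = r*(r - 3)*(r - 1)*(r^2 - 6*r + 5) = r*(r - 5)*(r - 3)*(r - 1)*(r - 1)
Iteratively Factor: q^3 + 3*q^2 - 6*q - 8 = (q + 1)*(q^2 + 2*q - 8) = (q + 1)*(q + 4)*(q - 2)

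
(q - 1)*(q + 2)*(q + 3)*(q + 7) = q^4 + 11*q^3 + 29*q^2 + q - 42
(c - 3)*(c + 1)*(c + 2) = c^3 - 7*c - 6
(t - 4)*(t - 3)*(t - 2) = t^3 - 9*t^2 + 26*t - 24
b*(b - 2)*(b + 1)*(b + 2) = b^4 + b^3 - 4*b^2 - 4*b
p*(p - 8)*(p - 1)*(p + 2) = p^4 - 7*p^3 - 10*p^2 + 16*p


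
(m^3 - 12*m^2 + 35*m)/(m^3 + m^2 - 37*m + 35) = m*(m - 7)/(m^2 + 6*m - 7)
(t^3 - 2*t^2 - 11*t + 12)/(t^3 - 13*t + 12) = (t^2 - t - 12)/(t^2 + t - 12)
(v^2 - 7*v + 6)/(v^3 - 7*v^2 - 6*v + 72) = (v - 1)/(v^2 - v - 12)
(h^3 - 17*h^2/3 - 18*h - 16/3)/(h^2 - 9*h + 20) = (3*h^3 - 17*h^2 - 54*h - 16)/(3*(h^2 - 9*h + 20))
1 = 1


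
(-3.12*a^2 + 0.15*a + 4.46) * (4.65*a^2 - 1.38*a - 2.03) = -14.508*a^4 + 5.0031*a^3 + 26.8656*a^2 - 6.4593*a - 9.0538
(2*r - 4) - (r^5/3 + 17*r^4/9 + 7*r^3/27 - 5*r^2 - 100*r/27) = -r^5/3 - 17*r^4/9 - 7*r^3/27 + 5*r^2 + 154*r/27 - 4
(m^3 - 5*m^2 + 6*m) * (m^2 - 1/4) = m^5 - 5*m^4 + 23*m^3/4 + 5*m^2/4 - 3*m/2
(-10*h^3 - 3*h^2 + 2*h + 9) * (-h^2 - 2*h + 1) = 10*h^5 + 23*h^4 - 6*h^3 - 16*h^2 - 16*h + 9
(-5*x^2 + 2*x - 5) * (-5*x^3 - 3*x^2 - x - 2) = 25*x^5 + 5*x^4 + 24*x^3 + 23*x^2 + x + 10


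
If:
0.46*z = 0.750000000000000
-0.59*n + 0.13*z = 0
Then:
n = 0.36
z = 1.63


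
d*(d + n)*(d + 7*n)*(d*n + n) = d^4*n + 8*d^3*n^2 + d^3*n + 7*d^2*n^3 + 8*d^2*n^2 + 7*d*n^3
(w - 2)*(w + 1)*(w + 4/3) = w^3 + w^2/3 - 10*w/3 - 8/3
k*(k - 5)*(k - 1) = k^3 - 6*k^2 + 5*k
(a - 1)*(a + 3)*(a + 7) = a^3 + 9*a^2 + 11*a - 21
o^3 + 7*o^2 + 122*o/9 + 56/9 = (o + 2/3)*(o + 7/3)*(o + 4)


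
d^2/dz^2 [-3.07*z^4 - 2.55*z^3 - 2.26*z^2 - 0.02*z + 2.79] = -36.84*z^2 - 15.3*z - 4.52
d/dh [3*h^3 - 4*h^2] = h*(9*h - 8)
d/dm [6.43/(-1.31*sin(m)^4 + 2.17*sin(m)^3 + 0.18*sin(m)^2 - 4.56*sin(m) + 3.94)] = (33.6932*sin(m)^3 - 41.8593*sin(m)^2 - 2.3148*sin(m) + 29.3208)*cos(m)/(-1.31*sin(m)^4 + 2.17*sin(m)^3 + 0.18*sin(m)^2 - 4.56*sin(m) + 3.94)^2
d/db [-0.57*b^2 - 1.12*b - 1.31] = -1.14*b - 1.12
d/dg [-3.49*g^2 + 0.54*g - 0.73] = 0.54 - 6.98*g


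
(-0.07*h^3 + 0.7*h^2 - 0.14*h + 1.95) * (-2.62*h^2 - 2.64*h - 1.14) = 0.1834*h^5 - 1.6492*h^4 - 1.4014*h^3 - 5.5374*h^2 - 4.9884*h - 2.223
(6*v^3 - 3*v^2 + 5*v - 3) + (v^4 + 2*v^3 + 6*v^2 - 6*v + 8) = v^4 + 8*v^3 + 3*v^2 - v + 5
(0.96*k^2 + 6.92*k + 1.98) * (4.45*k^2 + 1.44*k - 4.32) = 4.272*k^4 + 32.1764*k^3 + 14.6286*k^2 - 27.0432*k - 8.5536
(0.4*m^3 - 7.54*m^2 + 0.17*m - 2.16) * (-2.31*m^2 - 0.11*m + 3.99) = -0.924*m^5 + 17.3734*m^4 + 2.0327*m^3 - 25.1137*m^2 + 0.9159*m - 8.6184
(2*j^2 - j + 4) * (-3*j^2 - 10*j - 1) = -6*j^4 - 17*j^3 - 4*j^2 - 39*j - 4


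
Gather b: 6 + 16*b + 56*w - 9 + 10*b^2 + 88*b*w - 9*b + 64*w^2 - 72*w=10*b^2 + b*(88*w + 7) + 64*w^2 - 16*w - 3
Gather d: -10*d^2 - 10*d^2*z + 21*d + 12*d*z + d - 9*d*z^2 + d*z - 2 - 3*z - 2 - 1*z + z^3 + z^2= d^2*(-10*z - 10) + d*(-9*z^2 + 13*z + 22) + z^3 + z^2 - 4*z - 4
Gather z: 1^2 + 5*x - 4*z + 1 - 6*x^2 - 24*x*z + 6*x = -6*x^2 + 11*x + z*(-24*x - 4) + 2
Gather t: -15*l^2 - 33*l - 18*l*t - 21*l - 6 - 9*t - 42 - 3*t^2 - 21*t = -15*l^2 - 54*l - 3*t^2 + t*(-18*l - 30) - 48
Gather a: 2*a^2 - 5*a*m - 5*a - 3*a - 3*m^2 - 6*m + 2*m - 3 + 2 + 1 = 2*a^2 + a*(-5*m - 8) - 3*m^2 - 4*m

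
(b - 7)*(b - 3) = b^2 - 10*b + 21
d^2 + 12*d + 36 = (d + 6)^2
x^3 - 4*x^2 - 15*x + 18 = (x - 6)*(x - 1)*(x + 3)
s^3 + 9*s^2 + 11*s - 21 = (s - 1)*(s + 3)*(s + 7)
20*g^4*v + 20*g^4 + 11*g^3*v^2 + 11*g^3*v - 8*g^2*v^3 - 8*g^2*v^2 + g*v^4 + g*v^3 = (-5*g + v)*(-4*g + v)*(g + v)*(g*v + g)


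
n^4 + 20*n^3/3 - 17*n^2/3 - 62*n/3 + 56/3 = (n - 4/3)*(n - 1)*(n + 2)*(n + 7)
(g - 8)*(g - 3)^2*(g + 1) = g^4 - 13*g^3 + 43*g^2 - 15*g - 72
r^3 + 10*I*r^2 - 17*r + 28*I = (r - I)*(r + 4*I)*(r + 7*I)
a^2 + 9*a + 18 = (a + 3)*(a + 6)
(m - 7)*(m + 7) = m^2 - 49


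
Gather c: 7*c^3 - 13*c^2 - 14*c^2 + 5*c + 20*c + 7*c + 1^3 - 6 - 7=7*c^3 - 27*c^2 + 32*c - 12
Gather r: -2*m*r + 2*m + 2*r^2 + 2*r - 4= 2*m + 2*r^2 + r*(2 - 2*m) - 4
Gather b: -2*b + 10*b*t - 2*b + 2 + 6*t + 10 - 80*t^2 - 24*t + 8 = b*(10*t - 4) - 80*t^2 - 18*t + 20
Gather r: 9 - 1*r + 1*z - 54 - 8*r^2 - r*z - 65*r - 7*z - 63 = -8*r^2 + r*(-z - 66) - 6*z - 108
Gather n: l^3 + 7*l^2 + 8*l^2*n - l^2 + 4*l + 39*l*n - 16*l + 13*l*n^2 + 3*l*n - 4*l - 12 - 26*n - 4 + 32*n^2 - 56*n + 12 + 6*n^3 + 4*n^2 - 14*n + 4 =l^3 + 6*l^2 - 16*l + 6*n^3 + n^2*(13*l + 36) + n*(8*l^2 + 42*l - 96)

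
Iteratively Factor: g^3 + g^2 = (g)*(g^2 + g) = g^2*(g + 1)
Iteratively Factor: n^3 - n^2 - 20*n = (n)*(n^2 - n - 20) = n*(n - 5)*(n + 4)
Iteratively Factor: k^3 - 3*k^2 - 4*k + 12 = (k - 3)*(k^2 - 4) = (k - 3)*(k - 2)*(k + 2)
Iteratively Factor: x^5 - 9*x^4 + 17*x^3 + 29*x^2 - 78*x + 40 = (x - 1)*(x^4 - 8*x^3 + 9*x^2 + 38*x - 40) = (x - 1)*(x + 2)*(x^3 - 10*x^2 + 29*x - 20) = (x - 4)*(x - 1)*(x + 2)*(x^2 - 6*x + 5) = (x - 5)*(x - 4)*(x - 1)*(x + 2)*(x - 1)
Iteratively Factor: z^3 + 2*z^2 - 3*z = (z)*(z^2 + 2*z - 3) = z*(z - 1)*(z + 3)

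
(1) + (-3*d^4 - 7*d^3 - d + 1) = -3*d^4 - 7*d^3 - d + 2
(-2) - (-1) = -1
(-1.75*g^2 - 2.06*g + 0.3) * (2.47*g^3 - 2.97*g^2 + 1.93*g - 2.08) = -4.3225*g^5 + 0.1093*g^4 + 3.4817*g^3 - 1.2268*g^2 + 4.8638*g - 0.624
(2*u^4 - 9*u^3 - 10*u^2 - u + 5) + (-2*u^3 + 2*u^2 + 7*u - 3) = 2*u^4 - 11*u^3 - 8*u^2 + 6*u + 2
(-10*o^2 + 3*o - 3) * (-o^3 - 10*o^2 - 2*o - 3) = 10*o^5 + 97*o^4 - 7*o^3 + 54*o^2 - 3*o + 9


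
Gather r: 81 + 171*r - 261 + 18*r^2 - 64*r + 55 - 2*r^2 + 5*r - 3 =16*r^2 + 112*r - 128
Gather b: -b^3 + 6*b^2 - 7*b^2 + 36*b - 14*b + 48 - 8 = -b^3 - b^2 + 22*b + 40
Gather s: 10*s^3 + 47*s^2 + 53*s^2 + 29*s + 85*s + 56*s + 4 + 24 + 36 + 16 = 10*s^3 + 100*s^2 + 170*s + 80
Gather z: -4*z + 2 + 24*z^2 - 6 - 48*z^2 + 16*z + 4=-24*z^2 + 12*z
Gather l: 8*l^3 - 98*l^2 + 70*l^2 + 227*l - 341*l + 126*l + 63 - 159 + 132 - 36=8*l^3 - 28*l^2 + 12*l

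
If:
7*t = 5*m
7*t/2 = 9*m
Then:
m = 0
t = 0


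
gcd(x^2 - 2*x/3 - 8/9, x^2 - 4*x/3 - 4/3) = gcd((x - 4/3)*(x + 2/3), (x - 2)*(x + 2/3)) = x + 2/3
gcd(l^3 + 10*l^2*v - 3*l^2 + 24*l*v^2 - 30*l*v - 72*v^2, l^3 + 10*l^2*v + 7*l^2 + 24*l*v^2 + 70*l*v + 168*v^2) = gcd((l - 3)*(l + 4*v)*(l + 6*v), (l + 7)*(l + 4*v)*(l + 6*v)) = l^2 + 10*l*v + 24*v^2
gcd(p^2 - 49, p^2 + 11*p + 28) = p + 7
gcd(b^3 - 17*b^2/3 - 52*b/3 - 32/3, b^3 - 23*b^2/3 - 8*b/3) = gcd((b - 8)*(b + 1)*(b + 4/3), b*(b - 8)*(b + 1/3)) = b - 8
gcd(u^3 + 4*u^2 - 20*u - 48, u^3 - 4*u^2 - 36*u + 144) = u^2 + 2*u - 24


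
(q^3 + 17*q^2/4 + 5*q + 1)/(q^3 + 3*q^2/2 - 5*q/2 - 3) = (4*q^2 + 9*q + 2)/(2*(2*q^2 - q - 3))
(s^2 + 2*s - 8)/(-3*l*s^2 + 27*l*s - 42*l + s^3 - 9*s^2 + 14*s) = (s + 4)/(-3*l*s + 21*l + s^2 - 7*s)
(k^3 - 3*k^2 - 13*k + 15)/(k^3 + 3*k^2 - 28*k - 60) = (k^2 + 2*k - 3)/(k^2 + 8*k + 12)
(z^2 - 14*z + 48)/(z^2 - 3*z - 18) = (z - 8)/(z + 3)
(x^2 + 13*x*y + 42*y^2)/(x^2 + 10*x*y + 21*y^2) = (x + 6*y)/(x + 3*y)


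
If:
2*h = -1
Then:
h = -1/2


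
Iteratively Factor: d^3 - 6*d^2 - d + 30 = (d + 2)*(d^2 - 8*d + 15) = (d - 3)*(d + 2)*(d - 5)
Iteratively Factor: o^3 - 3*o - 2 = (o + 1)*(o^2 - o - 2) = (o + 1)^2*(o - 2)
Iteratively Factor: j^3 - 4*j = (j - 2)*(j^2 + 2*j) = (j - 2)*(j + 2)*(j)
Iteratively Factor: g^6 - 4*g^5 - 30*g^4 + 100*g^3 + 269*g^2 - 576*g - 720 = (g - 3)*(g^5 - g^4 - 33*g^3 + g^2 + 272*g + 240) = (g - 3)*(g + 3)*(g^4 - 4*g^3 - 21*g^2 + 64*g + 80) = (g - 5)*(g - 3)*(g + 3)*(g^3 + g^2 - 16*g - 16) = (g - 5)*(g - 3)*(g + 1)*(g + 3)*(g^2 - 16) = (g - 5)*(g - 4)*(g - 3)*(g + 1)*(g + 3)*(g + 4)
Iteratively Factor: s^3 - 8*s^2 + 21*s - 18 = (s - 3)*(s^2 - 5*s + 6) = (s - 3)*(s - 2)*(s - 3)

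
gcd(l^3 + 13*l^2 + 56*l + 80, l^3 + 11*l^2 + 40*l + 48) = l^2 + 8*l + 16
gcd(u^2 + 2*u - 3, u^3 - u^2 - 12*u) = u + 3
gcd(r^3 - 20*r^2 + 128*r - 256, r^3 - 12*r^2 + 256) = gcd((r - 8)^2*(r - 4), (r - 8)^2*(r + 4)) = r^2 - 16*r + 64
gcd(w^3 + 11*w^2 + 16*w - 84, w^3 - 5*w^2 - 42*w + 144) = w + 6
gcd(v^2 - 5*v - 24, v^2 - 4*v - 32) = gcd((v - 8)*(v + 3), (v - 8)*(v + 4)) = v - 8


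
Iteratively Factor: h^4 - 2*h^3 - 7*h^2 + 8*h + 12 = (h + 2)*(h^3 - 4*h^2 + h + 6) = (h + 1)*(h + 2)*(h^2 - 5*h + 6) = (h - 3)*(h + 1)*(h + 2)*(h - 2)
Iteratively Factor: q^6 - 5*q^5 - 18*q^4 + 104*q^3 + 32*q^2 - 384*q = (q - 4)*(q^5 - q^4 - 22*q^3 + 16*q^2 + 96*q) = q*(q - 4)*(q^4 - q^3 - 22*q^2 + 16*q + 96) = q*(q - 4)*(q + 2)*(q^3 - 3*q^2 - 16*q + 48) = q*(q - 4)*(q - 3)*(q + 2)*(q^2 - 16) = q*(q - 4)*(q - 3)*(q + 2)*(q + 4)*(q - 4)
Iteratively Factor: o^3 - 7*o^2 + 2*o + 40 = (o + 2)*(o^2 - 9*o + 20) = (o - 4)*(o + 2)*(o - 5)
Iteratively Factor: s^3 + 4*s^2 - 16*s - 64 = (s + 4)*(s^2 - 16) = (s + 4)^2*(s - 4)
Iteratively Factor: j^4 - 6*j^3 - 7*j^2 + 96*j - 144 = (j - 3)*(j^3 - 3*j^2 - 16*j + 48) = (j - 4)*(j - 3)*(j^2 + j - 12) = (j - 4)*(j - 3)*(j + 4)*(j - 3)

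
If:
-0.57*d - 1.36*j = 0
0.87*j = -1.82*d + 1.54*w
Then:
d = 1.05815187187389*w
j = -0.443490122770677*w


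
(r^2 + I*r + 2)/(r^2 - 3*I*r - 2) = (r + 2*I)/(r - 2*I)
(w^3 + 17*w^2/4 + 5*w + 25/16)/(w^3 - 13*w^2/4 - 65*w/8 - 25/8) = (w + 5/2)/(w - 5)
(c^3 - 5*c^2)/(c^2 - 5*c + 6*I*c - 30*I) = c^2/(c + 6*I)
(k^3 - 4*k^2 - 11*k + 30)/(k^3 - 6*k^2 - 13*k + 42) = (k - 5)/(k - 7)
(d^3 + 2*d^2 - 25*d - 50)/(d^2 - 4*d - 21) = (-d^3 - 2*d^2 + 25*d + 50)/(-d^2 + 4*d + 21)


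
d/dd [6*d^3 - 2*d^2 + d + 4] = 18*d^2 - 4*d + 1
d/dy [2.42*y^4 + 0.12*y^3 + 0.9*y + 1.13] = 9.68*y^3 + 0.36*y^2 + 0.9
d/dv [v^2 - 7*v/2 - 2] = 2*v - 7/2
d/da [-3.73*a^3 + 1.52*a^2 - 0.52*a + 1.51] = -11.19*a^2 + 3.04*a - 0.52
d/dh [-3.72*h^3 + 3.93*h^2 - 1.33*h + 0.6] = -11.16*h^2 + 7.86*h - 1.33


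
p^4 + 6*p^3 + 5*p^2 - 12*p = p*(p - 1)*(p + 3)*(p + 4)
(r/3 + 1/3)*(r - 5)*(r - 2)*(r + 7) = r^4/3 + r^3/3 - 13*r^2 + 31*r/3 + 70/3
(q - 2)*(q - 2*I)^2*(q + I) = q^4 - 2*q^3 - 3*I*q^3 + 6*I*q^2 - 4*I*q + 8*I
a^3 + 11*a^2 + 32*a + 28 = (a + 2)^2*(a + 7)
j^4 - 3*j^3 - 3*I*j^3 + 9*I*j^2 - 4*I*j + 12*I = (j - 3)*(j - 2*I)^2*(j + I)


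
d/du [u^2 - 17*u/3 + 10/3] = 2*u - 17/3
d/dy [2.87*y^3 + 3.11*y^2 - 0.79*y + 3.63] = 8.61*y^2 + 6.22*y - 0.79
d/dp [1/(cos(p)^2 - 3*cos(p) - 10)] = (2*cos(p) - 3)*sin(p)/(sin(p)^2 + 3*cos(p) + 9)^2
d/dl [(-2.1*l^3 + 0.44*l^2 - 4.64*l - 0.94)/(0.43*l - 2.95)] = (-1.806*l^3 + 18.7742*l^2 - 2.596*l + 14.0922)/(0.1849*l^2 - 2.537*l + 8.7025)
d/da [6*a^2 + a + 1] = 12*a + 1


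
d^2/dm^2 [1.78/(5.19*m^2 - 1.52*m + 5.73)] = (-95.892516*m^2 + 28.084128*m + 1.78*(10.38*m - 1.52)*(20.76*m - 3.04) - 105.869772)/(5.19*m^2 - 1.52*m + 5.73)^3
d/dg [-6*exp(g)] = -6*exp(g)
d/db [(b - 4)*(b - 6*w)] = 2*b - 6*w - 4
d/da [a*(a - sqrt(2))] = 2*a - sqrt(2)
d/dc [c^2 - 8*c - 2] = 2*c - 8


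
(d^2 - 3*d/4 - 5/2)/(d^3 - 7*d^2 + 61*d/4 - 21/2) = (4*d + 5)/(4*d^2 - 20*d + 21)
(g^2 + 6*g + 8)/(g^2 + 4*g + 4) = (g + 4)/(g + 2)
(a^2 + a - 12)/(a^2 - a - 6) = (a + 4)/(a + 2)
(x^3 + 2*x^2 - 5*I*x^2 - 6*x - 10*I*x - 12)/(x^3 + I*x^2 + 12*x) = (x^2 + 2*x*(1 - I) - 4*I)/(x*(x + 4*I))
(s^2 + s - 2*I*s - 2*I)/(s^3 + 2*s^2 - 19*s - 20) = (s - 2*I)/(s^2 + s - 20)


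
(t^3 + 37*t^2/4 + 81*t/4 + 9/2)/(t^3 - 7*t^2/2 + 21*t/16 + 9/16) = 4*(t^2 + 9*t + 18)/(4*t^2 - 15*t + 9)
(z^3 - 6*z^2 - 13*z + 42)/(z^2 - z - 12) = (z^2 - 9*z + 14)/(z - 4)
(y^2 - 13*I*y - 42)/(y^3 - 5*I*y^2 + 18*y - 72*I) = (y - 7*I)/(y^2 + I*y + 12)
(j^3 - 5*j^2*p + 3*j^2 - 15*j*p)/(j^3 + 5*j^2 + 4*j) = (j^2 - 5*j*p + 3*j - 15*p)/(j^2 + 5*j + 4)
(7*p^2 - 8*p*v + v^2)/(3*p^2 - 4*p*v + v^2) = (7*p - v)/(3*p - v)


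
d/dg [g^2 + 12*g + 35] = 2*g + 12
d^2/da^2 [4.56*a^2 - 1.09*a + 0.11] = 9.12000000000000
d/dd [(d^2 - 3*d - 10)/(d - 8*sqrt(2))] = (-d^2 + 3*d + (d - 8*sqrt(2))*(2*d - 3) + 10)/(d - 8*sqrt(2))^2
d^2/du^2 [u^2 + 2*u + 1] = 2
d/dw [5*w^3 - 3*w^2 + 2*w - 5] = 15*w^2 - 6*w + 2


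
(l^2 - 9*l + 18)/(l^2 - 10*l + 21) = (l - 6)/(l - 7)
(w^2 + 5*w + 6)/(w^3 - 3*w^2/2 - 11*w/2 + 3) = 2*(w + 3)/(2*w^2 - 7*w + 3)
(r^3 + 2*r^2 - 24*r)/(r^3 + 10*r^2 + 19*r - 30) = r*(r - 4)/(r^2 + 4*r - 5)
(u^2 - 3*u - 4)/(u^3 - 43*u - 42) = (u - 4)/(u^2 - u - 42)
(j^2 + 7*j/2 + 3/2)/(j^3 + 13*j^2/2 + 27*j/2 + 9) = (2*j + 1)/(2*j^2 + 7*j + 6)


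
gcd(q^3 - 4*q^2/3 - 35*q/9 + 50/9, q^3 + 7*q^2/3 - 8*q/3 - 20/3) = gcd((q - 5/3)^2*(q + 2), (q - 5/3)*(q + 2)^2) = q^2 + q/3 - 10/3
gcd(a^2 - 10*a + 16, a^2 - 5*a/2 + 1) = a - 2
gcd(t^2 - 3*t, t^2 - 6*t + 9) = t - 3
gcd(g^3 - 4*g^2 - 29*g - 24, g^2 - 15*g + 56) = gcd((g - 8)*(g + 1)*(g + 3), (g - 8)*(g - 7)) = g - 8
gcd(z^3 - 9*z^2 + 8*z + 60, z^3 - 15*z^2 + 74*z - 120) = z^2 - 11*z + 30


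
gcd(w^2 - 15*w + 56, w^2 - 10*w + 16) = w - 8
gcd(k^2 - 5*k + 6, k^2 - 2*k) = k - 2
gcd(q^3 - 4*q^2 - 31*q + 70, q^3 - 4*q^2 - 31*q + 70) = q^3 - 4*q^2 - 31*q + 70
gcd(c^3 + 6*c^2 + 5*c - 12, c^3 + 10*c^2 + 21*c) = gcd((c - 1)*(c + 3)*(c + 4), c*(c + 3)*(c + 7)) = c + 3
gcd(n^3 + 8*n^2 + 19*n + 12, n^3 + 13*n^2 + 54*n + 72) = n^2 + 7*n + 12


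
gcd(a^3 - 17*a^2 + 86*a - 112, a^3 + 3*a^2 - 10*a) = a - 2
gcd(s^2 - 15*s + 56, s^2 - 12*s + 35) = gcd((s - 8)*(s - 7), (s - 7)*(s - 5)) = s - 7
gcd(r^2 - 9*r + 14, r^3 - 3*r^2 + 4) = r - 2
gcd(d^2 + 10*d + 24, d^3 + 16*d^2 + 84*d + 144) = d^2 + 10*d + 24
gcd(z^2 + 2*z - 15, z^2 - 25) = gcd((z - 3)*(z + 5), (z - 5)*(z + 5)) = z + 5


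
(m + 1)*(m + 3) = m^2 + 4*m + 3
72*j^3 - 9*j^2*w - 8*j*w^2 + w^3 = (-8*j + w)*(-3*j + w)*(3*j + w)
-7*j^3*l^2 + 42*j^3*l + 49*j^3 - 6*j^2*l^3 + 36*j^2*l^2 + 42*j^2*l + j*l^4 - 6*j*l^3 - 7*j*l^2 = (-7*j + l)*(j + l)*(l - 7)*(j*l + j)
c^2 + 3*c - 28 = (c - 4)*(c + 7)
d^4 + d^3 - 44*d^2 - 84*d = d*(d - 7)*(d + 2)*(d + 6)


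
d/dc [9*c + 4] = 9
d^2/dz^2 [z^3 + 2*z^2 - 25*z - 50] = 6*z + 4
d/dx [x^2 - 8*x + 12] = 2*x - 8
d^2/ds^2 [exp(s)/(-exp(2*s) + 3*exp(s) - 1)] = (-2*(2*exp(s) - 3)^2*exp(2*s) + (8*exp(s) - 9)*(exp(2*s) - 3*exp(s) + 1)*exp(s) - (exp(2*s) - 3*exp(s) + 1)^2)*exp(s)/(exp(2*s) - 3*exp(s) + 1)^3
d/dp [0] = 0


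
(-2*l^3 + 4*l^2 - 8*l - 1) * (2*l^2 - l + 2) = -4*l^5 + 10*l^4 - 24*l^3 + 14*l^2 - 15*l - 2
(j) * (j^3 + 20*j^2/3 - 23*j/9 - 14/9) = j^4 + 20*j^3/3 - 23*j^2/9 - 14*j/9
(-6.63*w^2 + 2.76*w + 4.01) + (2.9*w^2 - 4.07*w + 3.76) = -3.73*w^2 - 1.31*w + 7.77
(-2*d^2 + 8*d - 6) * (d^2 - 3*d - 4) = -2*d^4 + 14*d^3 - 22*d^2 - 14*d + 24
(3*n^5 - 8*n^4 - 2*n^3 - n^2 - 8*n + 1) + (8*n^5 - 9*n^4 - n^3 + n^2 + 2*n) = 11*n^5 - 17*n^4 - 3*n^3 - 6*n + 1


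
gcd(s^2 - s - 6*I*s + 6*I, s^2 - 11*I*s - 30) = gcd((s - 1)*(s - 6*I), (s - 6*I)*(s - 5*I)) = s - 6*I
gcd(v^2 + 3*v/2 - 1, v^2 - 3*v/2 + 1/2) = v - 1/2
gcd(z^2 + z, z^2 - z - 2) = z + 1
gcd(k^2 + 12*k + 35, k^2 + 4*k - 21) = k + 7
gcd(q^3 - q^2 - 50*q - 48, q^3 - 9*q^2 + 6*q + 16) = q^2 - 7*q - 8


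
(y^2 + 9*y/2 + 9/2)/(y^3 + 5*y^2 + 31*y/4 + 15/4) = 2*(y + 3)/(2*y^2 + 7*y + 5)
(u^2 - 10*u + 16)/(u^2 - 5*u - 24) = (u - 2)/(u + 3)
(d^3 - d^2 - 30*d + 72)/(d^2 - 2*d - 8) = (d^2 + 3*d - 18)/(d + 2)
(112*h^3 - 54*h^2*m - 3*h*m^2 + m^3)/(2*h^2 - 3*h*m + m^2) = (56*h^2 + h*m - m^2)/(h - m)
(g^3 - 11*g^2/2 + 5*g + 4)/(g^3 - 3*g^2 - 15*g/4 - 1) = 2*(g - 2)/(2*g + 1)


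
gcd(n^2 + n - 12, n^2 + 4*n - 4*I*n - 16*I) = n + 4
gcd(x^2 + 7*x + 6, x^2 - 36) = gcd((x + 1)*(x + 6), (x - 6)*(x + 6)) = x + 6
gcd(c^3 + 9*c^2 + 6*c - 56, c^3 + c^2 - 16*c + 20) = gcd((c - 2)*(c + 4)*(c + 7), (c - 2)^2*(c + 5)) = c - 2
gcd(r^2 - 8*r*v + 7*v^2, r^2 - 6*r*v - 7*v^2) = r - 7*v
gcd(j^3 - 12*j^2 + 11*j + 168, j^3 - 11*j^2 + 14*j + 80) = j - 8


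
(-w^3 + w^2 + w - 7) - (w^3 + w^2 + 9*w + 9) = -2*w^3 - 8*w - 16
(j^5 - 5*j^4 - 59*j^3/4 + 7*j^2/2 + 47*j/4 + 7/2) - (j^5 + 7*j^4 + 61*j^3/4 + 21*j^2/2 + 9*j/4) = -12*j^4 - 30*j^3 - 7*j^2 + 19*j/2 + 7/2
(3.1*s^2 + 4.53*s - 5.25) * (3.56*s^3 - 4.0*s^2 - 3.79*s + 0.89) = 11.036*s^5 + 3.7268*s^4 - 48.559*s^3 + 6.5903*s^2 + 23.9292*s - 4.6725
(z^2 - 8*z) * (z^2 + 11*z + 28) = z^4 + 3*z^3 - 60*z^2 - 224*z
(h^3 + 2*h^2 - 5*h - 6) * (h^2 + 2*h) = h^5 + 4*h^4 - h^3 - 16*h^2 - 12*h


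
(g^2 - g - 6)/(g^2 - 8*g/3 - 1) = 3*(g + 2)/(3*g + 1)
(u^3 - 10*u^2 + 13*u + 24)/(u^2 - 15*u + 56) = (u^2 - 2*u - 3)/(u - 7)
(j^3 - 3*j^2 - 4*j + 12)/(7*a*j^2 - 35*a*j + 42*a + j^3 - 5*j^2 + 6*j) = (j + 2)/(7*a + j)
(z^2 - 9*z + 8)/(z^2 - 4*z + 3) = (z - 8)/(z - 3)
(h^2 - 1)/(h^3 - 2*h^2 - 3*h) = (h - 1)/(h*(h - 3))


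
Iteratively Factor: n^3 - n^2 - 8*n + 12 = (n + 3)*(n^2 - 4*n + 4) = (n - 2)*(n + 3)*(n - 2)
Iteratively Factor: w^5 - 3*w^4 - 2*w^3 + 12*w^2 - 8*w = (w - 1)*(w^4 - 2*w^3 - 4*w^2 + 8*w) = (w - 1)*(w + 2)*(w^3 - 4*w^2 + 4*w) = w*(w - 1)*(w + 2)*(w^2 - 4*w + 4) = w*(w - 2)*(w - 1)*(w + 2)*(w - 2)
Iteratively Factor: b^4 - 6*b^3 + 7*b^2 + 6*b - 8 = (b - 1)*(b^3 - 5*b^2 + 2*b + 8) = (b - 4)*(b - 1)*(b^2 - b - 2) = (b - 4)*(b - 2)*(b - 1)*(b + 1)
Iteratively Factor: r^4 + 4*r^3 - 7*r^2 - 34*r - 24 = (r + 4)*(r^3 - 7*r - 6) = (r + 1)*(r + 4)*(r^2 - r - 6) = (r - 3)*(r + 1)*(r + 4)*(r + 2)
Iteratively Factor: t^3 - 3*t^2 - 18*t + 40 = (t - 5)*(t^2 + 2*t - 8) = (t - 5)*(t - 2)*(t + 4)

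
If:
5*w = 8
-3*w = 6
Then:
No Solution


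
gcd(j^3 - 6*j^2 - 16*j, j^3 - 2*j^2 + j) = j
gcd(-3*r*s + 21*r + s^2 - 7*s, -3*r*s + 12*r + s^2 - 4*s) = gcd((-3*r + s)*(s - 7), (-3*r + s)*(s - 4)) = 3*r - s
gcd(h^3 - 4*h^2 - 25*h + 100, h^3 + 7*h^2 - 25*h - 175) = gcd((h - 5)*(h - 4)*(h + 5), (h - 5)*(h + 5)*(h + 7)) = h^2 - 25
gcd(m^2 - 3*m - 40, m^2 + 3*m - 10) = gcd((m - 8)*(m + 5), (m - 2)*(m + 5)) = m + 5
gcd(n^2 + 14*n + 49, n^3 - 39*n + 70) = n + 7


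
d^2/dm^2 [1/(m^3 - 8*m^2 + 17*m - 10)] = 2*((8 - 3*m)*(m^3 - 8*m^2 + 17*m - 10) + (3*m^2 - 16*m + 17)^2)/(m^3 - 8*m^2 + 17*m - 10)^3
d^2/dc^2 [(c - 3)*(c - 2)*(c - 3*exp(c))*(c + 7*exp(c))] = 4*c^3*exp(c) - 84*c^2*exp(2*c) + 4*c^2*exp(c) + 12*c^2 + 252*c*exp(2*c) - 32*c*exp(c) - 30*c - 126*exp(2*c) + 8*exp(c) + 12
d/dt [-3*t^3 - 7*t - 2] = -9*t^2 - 7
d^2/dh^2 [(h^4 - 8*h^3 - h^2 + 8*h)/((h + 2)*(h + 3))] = 2*(h^6 + 15*h^5 + 93*h^4 + 101*h^3 - 486*h^2 - 1008*h - 276)/(h^6 + 15*h^5 + 93*h^4 + 305*h^3 + 558*h^2 + 540*h + 216)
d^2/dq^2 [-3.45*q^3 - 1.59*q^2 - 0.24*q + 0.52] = -20.7*q - 3.18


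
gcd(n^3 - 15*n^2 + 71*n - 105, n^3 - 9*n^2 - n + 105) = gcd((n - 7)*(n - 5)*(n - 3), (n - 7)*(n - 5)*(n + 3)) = n^2 - 12*n + 35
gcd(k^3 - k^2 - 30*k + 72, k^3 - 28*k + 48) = k^2 + 2*k - 24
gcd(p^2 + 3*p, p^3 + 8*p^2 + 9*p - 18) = p + 3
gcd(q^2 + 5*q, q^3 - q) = q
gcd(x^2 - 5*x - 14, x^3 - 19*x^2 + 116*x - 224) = x - 7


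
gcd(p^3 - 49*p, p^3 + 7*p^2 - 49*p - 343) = p^2 - 49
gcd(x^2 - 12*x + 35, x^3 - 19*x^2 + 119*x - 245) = x^2 - 12*x + 35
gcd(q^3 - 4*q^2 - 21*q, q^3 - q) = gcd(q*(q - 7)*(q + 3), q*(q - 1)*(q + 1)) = q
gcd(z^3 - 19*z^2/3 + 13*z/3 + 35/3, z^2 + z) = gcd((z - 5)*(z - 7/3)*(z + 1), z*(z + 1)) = z + 1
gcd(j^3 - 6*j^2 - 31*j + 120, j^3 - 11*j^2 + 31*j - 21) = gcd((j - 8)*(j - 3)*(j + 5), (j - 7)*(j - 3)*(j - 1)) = j - 3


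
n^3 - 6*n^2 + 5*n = n*(n - 5)*(n - 1)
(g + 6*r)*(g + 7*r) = g^2 + 13*g*r + 42*r^2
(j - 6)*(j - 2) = j^2 - 8*j + 12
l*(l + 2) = l^2 + 2*l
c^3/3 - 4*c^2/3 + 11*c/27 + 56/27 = (c/3 + 1/3)*(c - 8/3)*(c - 7/3)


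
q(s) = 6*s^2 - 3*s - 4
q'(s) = 12*s - 3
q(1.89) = 11.76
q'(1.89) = 19.68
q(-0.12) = -3.55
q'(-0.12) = -4.44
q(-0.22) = -3.05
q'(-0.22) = -5.64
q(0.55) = -3.84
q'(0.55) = 3.60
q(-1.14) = 7.22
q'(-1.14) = -16.68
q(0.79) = -2.63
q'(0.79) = 6.48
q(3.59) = 62.56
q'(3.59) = 40.08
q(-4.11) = 109.68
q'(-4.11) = -52.32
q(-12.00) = 896.00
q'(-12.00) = -147.00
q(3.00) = 41.00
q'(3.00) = 33.00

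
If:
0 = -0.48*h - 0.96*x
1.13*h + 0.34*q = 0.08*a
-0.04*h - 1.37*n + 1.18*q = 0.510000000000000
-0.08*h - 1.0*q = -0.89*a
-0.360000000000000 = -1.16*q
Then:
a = 0.34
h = -0.07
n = -0.10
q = 0.31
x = 0.03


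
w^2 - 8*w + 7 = (w - 7)*(w - 1)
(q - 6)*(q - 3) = q^2 - 9*q + 18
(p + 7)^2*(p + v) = p^3 + p^2*v + 14*p^2 + 14*p*v + 49*p + 49*v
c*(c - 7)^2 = c^3 - 14*c^2 + 49*c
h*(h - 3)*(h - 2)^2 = h^4 - 7*h^3 + 16*h^2 - 12*h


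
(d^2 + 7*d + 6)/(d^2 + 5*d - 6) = (d + 1)/(d - 1)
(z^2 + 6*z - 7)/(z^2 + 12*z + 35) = (z - 1)/(z + 5)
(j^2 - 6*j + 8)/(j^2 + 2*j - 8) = (j - 4)/(j + 4)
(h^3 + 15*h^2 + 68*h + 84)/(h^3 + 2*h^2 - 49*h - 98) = (h + 6)/(h - 7)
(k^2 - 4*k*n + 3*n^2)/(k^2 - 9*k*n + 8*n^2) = (k - 3*n)/(k - 8*n)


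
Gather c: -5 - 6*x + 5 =-6*x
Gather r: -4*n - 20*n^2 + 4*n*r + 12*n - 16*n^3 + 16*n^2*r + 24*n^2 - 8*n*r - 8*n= -16*n^3 + 4*n^2 + r*(16*n^2 - 4*n)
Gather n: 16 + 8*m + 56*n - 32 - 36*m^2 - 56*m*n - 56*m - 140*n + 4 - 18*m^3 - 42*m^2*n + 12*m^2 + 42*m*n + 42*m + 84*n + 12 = -18*m^3 - 24*m^2 - 6*m + n*(-42*m^2 - 14*m)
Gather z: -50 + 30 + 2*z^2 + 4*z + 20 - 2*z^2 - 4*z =0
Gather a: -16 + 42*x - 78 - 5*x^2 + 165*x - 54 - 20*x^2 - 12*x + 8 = -25*x^2 + 195*x - 140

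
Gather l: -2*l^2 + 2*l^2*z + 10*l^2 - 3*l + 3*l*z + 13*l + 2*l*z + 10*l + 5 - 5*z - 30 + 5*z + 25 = l^2*(2*z + 8) + l*(5*z + 20)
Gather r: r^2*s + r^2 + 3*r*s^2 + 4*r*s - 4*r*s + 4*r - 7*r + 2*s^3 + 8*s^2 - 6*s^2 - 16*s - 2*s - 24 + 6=r^2*(s + 1) + r*(3*s^2 - 3) + 2*s^3 + 2*s^2 - 18*s - 18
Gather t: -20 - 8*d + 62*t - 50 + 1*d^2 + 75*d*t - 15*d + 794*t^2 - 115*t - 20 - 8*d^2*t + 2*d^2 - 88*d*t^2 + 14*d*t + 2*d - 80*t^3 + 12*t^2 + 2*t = 3*d^2 - 21*d - 80*t^3 + t^2*(806 - 88*d) + t*(-8*d^2 + 89*d - 51) - 90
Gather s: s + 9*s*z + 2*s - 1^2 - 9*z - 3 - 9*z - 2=s*(9*z + 3) - 18*z - 6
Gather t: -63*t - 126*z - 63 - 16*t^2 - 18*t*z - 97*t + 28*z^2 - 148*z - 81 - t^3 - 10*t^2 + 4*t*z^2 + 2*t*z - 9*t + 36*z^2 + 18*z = -t^3 - 26*t^2 + t*(4*z^2 - 16*z - 169) + 64*z^2 - 256*z - 144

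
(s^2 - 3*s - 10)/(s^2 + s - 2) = (s - 5)/(s - 1)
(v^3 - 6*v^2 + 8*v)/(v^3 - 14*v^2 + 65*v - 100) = v*(v - 2)/(v^2 - 10*v + 25)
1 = 1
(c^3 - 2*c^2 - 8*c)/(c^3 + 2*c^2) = (c - 4)/c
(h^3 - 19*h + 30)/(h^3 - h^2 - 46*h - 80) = (h^2 - 5*h + 6)/(h^2 - 6*h - 16)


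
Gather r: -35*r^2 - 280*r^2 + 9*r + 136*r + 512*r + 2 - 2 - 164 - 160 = -315*r^2 + 657*r - 324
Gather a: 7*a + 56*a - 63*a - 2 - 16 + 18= 0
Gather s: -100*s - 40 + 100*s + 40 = 0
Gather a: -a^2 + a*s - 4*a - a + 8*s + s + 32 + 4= -a^2 + a*(s - 5) + 9*s + 36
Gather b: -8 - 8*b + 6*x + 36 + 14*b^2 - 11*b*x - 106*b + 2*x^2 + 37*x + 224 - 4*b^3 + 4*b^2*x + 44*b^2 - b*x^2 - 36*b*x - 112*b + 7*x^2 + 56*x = -4*b^3 + b^2*(4*x + 58) + b*(-x^2 - 47*x - 226) + 9*x^2 + 99*x + 252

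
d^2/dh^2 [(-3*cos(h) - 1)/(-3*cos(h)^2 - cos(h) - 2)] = 2*(-243*(1 - cos(2*h))^2*cos(h) - 27*(1 - cos(2*h))^2 + 113*cos(h) + 58*cos(2*h) - 63*cos(3*h) + 54*cos(5*h) + 78)/(2*cos(h) + 3*cos(2*h) + 7)^3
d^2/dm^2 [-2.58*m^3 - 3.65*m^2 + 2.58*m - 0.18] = -15.48*m - 7.3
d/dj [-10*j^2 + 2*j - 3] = 2 - 20*j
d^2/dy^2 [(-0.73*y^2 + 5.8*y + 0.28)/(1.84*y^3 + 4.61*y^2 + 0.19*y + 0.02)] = (-4.942976*y^6 + 117.81888*y^5 + 308.094384*y^4 + 282.125062*y^3 + 34.133412*y^2 - 1.798872*y - 0.07608)/(6.229504*y^9 + 46.822848*y^8 + 119.241384*y^7 + 107.845253*y^6 + 13.330857*y^5 + 1.816341*y^4 + 0.114175*y^3 + 0.007698*y^2 + 0.000228*y + 8.0e-6)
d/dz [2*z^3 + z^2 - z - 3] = 6*z^2 + 2*z - 1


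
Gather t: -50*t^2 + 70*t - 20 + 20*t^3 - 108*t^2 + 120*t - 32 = 20*t^3 - 158*t^2 + 190*t - 52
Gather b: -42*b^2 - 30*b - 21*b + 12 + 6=-42*b^2 - 51*b + 18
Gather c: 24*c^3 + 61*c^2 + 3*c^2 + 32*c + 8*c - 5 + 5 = 24*c^3 + 64*c^2 + 40*c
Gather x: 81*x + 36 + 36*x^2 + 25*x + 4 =36*x^2 + 106*x + 40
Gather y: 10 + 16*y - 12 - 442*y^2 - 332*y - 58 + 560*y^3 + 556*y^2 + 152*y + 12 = 560*y^3 + 114*y^2 - 164*y - 48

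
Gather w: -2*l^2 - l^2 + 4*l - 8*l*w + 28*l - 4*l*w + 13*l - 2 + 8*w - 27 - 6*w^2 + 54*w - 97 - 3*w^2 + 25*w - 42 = -3*l^2 + 45*l - 9*w^2 + w*(87 - 12*l) - 168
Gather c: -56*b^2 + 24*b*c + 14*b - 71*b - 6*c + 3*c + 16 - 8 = -56*b^2 - 57*b + c*(24*b - 3) + 8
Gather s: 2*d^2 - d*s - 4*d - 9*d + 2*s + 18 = 2*d^2 - 13*d + s*(2 - d) + 18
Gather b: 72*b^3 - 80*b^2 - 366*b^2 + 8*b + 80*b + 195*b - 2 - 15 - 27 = 72*b^3 - 446*b^2 + 283*b - 44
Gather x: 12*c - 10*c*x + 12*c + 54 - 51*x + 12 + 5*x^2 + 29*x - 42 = 24*c + 5*x^2 + x*(-10*c - 22) + 24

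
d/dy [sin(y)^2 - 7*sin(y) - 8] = (2*sin(y) - 7)*cos(y)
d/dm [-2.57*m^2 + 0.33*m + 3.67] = 0.33 - 5.14*m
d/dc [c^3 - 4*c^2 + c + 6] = 3*c^2 - 8*c + 1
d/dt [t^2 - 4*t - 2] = 2*t - 4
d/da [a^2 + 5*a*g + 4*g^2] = 2*a + 5*g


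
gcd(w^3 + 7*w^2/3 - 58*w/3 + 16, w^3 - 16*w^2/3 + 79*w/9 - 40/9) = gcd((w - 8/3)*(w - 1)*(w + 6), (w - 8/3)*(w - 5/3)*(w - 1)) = w^2 - 11*w/3 + 8/3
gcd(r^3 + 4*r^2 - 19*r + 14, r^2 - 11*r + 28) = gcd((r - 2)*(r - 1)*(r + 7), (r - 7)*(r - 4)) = 1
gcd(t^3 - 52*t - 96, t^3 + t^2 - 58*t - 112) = t^2 - 6*t - 16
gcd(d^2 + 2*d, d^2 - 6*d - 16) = d + 2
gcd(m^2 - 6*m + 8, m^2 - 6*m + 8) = m^2 - 6*m + 8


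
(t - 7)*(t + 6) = t^2 - t - 42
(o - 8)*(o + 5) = o^2 - 3*o - 40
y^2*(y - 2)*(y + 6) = y^4 + 4*y^3 - 12*y^2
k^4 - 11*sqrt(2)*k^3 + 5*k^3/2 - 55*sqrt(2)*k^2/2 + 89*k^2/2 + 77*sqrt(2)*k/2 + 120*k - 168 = (k - 1)*(k + 7/2)*(k - 8*sqrt(2))*(k - 3*sqrt(2))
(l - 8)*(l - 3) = l^2 - 11*l + 24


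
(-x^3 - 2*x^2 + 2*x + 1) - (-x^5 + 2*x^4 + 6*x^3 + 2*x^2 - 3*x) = x^5 - 2*x^4 - 7*x^3 - 4*x^2 + 5*x + 1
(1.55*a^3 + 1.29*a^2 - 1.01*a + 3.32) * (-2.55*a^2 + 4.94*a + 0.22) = -3.9525*a^5 + 4.3675*a^4 + 9.2891*a^3 - 13.1716*a^2 + 16.1786*a + 0.7304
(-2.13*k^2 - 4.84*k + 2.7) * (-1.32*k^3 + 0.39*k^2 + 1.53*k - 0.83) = 2.8116*k^5 + 5.5581*k^4 - 8.7105*k^3 - 4.5843*k^2 + 8.1482*k - 2.241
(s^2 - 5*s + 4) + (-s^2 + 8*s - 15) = 3*s - 11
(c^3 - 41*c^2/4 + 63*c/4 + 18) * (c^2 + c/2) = c^5 - 39*c^4/4 + 85*c^3/8 + 207*c^2/8 + 9*c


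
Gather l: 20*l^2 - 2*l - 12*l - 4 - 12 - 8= 20*l^2 - 14*l - 24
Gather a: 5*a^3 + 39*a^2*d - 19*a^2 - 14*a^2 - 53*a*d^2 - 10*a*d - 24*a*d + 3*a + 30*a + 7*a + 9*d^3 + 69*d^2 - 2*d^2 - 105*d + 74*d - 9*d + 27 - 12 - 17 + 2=5*a^3 + a^2*(39*d - 33) + a*(-53*d^2 - 34*d + 40) + 9*d^3 + 67*d^2 - 40*d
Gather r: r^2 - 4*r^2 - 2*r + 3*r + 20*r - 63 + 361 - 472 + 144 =-3*r^2 + 21*r - 30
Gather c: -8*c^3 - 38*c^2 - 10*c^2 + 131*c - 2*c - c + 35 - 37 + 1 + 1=-8*c^3 - 48*c^2 + 128*c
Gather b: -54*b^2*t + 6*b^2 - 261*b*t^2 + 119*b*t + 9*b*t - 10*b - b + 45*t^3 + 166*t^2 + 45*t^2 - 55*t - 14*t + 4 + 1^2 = b^2*(6 - 54*t) + b*(-261*t^2 + 128*t - 11) + 45*t^3 + 211*t^2 - 69*t + 5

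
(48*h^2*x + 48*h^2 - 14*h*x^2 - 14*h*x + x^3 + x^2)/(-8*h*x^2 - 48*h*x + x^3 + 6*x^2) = (-6*h*x - 6*h + x^2 + x)/(x*(x + 6))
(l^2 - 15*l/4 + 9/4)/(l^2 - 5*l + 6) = (l - 3/4)/(l - 2)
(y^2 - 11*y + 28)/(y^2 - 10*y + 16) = (y^2 - 11*y + 28)/(y^2 - 10*y + 16)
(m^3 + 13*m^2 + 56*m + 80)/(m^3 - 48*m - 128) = (m + 5)/(m - 8)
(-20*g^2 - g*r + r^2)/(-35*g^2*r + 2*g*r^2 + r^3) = (4*g + r)/(r*(7*g + r))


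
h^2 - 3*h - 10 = (h - 5)*(h + 2)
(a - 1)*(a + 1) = a^2 - 1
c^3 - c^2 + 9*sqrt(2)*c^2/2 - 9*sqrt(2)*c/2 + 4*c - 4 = (c - 1)*(c + sqrt(2)/2)*(c + 4*sqrt(2))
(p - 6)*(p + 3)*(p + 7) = p^3 + 4*p^2 - 39*p - 126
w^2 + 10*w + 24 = (w + 4)*(w + 6)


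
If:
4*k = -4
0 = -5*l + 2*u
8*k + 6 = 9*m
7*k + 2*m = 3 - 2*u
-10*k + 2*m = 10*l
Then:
No Solution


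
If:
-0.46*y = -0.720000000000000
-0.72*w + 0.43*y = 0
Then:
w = 0.93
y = 1.57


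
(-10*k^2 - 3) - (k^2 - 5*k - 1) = -11*k^2 + 5*k - 2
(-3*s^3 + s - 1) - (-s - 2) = -3*s^3 + 2*s + 1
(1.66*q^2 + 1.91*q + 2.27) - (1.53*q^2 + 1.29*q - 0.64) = 0.13*q^2 + 0.62*q + 2.91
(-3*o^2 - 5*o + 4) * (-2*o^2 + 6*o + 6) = 6*o^4 - 8*o^3 - 56*o^2 - 6*o + 24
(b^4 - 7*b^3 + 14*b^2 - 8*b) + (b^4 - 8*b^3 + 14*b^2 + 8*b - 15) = 2*b^4 - 15*b^3 + 28*b^2 - 15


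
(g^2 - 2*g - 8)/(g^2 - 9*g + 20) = (g + 2)/(g - 5)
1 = 1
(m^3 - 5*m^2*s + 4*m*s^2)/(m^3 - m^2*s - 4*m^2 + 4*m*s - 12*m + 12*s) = m*(m - 4*s)/(m^2 - 4*m - 12)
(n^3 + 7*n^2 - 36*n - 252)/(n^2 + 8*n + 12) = (n^2 + n - 42)/(n + 2)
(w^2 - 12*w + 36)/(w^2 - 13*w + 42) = (w - 6)/(w - 7)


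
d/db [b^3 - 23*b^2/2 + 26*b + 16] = 3*b^2 - 23*b + 26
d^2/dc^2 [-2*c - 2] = 0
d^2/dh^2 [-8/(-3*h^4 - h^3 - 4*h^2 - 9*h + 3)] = 16*(-(18*h^2 + 3*h + 4)*(3*h^4 + h^3 + 4*h^2 + 9*h - 3) + (12*h^3 + 3*h^2 + 8*h + 9)^2)/(3*h^4 + h^3 + 4*h^2 + 9*h - 3)^3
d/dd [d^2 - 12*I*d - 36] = 2*d - 12*I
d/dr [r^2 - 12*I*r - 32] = 2*r - 12*I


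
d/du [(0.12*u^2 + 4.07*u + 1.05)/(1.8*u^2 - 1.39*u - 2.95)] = (-7.4928*u^2 - 4.488*u - 10.547)/(3.24*u^4 - 5.004*u^3 - 8.6879*u^2 + 8.201*u + 8.7025)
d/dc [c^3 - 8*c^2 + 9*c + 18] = 3*c^2 - 16*c + 9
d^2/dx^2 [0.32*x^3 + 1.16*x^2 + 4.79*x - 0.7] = 1.92*x + 2.32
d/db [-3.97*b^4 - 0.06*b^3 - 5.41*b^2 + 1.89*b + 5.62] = -15.88*b^3 - 0.18*b^2 - 10.82*b + 1.89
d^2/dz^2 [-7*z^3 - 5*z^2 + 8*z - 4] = -42*z - 10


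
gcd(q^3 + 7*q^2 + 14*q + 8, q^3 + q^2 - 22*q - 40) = q^2 + 6*q + 8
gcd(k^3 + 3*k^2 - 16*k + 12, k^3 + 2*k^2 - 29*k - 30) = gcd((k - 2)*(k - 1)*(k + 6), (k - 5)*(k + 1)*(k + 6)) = k + 6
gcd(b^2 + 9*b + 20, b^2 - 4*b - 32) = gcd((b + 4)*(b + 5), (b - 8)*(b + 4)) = b + 4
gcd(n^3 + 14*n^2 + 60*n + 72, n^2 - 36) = n + 6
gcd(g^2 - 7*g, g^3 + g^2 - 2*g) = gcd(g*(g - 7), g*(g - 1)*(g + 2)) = g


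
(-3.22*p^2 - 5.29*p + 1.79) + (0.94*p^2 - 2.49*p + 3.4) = -2.28*p^2 - 7.78*p + 5.19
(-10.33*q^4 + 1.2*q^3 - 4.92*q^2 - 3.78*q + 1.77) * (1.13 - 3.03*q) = 31.2999*q^5 - 15.3089*q^4 + 16.2636*q^3 + 5.8938*q^2 - 9.6345*q + 2.0001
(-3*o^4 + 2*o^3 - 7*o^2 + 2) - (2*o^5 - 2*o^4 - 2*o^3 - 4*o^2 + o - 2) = -2*o^5 - o^4 + 4*o^3 - 3*o^2 - o + 4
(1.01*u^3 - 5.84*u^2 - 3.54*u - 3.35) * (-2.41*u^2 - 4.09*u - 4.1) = -2.4341*u^5 + 9.9435*u^4 + 28.276*u^3 + 46.4961*u^2 + 28.2155*u + 13.735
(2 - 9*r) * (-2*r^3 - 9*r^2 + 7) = 18*r^4 + 77*r^3 - 18*r^2 - 63*r + 14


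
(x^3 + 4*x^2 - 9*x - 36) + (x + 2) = x^3 + 4*x^2 - 8*x - 34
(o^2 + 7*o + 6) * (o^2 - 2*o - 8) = o^4 + 5*o^3 - 16*o^2 - 68*o - 48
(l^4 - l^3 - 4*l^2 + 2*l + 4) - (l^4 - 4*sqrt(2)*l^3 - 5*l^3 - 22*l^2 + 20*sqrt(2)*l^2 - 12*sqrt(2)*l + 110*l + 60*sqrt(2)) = 4*l^3 + 4*sqrt(2)*l^3 - 20*sqrt(2)*l^2 + 18*l^2 - 108*l + 12*sqrt(2)*l - 60*sqrt(2) + 4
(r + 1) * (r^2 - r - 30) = r^3 - 31*r - 30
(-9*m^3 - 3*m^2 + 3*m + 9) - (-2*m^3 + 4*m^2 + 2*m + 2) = -7*m^3 - 7*m^2 + m + 7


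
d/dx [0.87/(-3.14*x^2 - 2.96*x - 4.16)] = (5.4636*x + 2.5752)/(3.14*x^2 + 2.96*x + 4.16)^2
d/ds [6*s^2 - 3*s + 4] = 12*s - 3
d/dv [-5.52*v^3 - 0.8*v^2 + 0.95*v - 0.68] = -16.56*v^2 - 1.6*v + 0.95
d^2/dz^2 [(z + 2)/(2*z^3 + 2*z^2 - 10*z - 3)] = 4*(2*(z + 2)*(3*z^2 + 2*z - 5)^2 + (-3*z^2 - 2*z - (z + 2)*(3*z + 1) + 5)*(2*z^3 + 2*z^2 - 10*z - 3))/(2*z^3 + 2*z^2 - 10*z - 3)^3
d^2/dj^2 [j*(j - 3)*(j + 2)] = 6*j - 2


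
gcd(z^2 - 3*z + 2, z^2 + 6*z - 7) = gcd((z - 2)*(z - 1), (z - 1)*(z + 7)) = z - 1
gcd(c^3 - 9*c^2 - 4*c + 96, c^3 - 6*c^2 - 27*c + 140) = c - 4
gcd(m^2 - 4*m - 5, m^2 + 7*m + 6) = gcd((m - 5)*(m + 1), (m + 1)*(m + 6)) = m + 1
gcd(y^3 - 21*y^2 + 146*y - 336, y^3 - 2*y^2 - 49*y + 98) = y - 7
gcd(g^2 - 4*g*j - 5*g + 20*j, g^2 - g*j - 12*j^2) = g - 4*j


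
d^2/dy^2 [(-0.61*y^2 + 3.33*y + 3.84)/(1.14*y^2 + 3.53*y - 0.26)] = (13.56486*y^3 + 28.85796*y^2 + 98.63964*y + 104.00614)/(1.481544*y^6 + 13.762764*y^5 + 41.60259*y^4 + 37.709225*y^3 - 9.48831*y^2 + 0.715884*y - 0.017576)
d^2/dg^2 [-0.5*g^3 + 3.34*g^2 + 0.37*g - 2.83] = 6.68 - 3.0*g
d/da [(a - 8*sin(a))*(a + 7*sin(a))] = -a*cos(a) + 2*a - sin(a) - 56*sin(2*a)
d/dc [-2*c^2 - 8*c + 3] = -4*c - 8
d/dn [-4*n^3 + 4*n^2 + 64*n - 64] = -12*n^2 + 8*n + 64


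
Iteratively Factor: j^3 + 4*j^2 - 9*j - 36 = (j + 3)*(j^2 + j - 12) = (j - 3)*(j + 3)*(j + 4)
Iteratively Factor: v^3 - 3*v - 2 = (v - 2)*(v^2 + 2*v + 1) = (v - 2)*(v + 1)*(v + 1)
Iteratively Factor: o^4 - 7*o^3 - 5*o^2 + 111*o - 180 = (o - 5)*(o^3 - 2*o^2 - 15*o + 36) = (o - 5)*(o - 3)*(o^2 + o - 12) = (o - 5)*(o - 3)*(o + 4)*(o - 3)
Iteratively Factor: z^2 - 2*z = (z)*(z - 2)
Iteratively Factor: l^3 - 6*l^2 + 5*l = (l)*(l^2 - 6*l + 5) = l*(l - 1)*(l - 5)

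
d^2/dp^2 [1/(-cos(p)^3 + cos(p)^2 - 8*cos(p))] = ((-35*cos(p) + 8*cos(2*p) - 9*cos(3*p))*(cos(p)^2 - cos(p) + 8)*cos(p)/4 - 2*(3*cos(p)^2 - 2*cos(p) + 8)^2*sin(p)^2)/((cos(p)^2 - cos(p) + 8)^3*cos(p)^3)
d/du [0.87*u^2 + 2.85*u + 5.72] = 1.74*u + 2.85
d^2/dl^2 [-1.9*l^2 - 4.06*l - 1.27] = -3.80000000000000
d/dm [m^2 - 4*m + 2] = 2*m - 4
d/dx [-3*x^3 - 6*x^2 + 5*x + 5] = -9*x^2 - 12*x + 5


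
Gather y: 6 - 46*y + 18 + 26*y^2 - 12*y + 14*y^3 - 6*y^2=14*y^3 + 20*y^2 - 58*y + 24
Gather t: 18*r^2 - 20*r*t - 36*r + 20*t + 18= 18*r^2 - 36*r + t*(20 - 20*r) + 18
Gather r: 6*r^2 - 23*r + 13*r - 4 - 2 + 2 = 6*r^2 - 10*r - 4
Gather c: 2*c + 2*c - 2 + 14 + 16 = 4*c + 28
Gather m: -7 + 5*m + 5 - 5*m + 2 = 0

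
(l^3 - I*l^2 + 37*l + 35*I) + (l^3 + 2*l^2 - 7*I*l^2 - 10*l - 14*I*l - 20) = 2*l^3 + 2*l^2 - 8*I*l^2 + 27*l - 14*I*l - 20 + 35*I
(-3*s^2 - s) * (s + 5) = -3*s^3 - 16*s^2 - 5*s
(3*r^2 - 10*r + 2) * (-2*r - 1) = -6*r^3 + 17*r^2 + 6*r - 2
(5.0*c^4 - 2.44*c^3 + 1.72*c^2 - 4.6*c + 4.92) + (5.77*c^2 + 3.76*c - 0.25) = 5.0*c^4 - 2.44*c^3 + 7.49*c^2 - 0.84*c + 4.67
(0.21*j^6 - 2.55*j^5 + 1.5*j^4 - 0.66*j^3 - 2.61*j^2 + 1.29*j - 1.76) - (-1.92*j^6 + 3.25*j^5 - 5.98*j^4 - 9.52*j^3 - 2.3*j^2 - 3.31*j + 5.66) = 2.13*j^6 - 5.8*j^5 + 7.48*j^4 + 8.86*j^3 - 0.31*j^2 + 4.6*j - 7.42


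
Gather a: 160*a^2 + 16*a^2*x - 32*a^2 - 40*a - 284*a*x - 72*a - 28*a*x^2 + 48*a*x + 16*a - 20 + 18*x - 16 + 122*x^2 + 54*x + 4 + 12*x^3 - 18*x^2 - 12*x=a^2*(16*x + 128) + a*(-28*x^2 - 236*x - 96) + 12*x^3 + 104*x^2 + 60*x - 32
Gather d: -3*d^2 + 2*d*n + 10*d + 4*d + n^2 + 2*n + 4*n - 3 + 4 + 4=-3*d^2 + d*(2*n + 14) + n^2 + 6*n + 5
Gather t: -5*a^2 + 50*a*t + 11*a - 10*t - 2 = -5*a^2 + 11*a + t*(50*a - 10) - 2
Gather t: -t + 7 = 7 - t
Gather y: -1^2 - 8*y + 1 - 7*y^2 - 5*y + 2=-7*y^2 - 13*y + 2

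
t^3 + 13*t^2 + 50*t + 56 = (t + 2)*(t + 4)*(t + 7)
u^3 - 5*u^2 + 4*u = u*(u - 4)*(u - 1)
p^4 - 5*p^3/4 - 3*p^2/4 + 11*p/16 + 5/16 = (p - 5/4)*(p - 1)*(p + 1/2)^2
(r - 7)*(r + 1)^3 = r^4 - 4*r^3 - 18*r^2 - 20*r - 7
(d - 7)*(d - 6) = d^2 - 13*d + 42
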